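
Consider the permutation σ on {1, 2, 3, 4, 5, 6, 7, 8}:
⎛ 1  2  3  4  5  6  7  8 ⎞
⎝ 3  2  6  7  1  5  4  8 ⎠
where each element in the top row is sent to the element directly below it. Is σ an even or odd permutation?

even

In disjoint-cycle form the cycle lengths are 4, 2, 1, 1.
A cycle of length ℓ contributes ℓ−1 transpositions, so σ is a product of 3 + 1 = 4 transpositions — even.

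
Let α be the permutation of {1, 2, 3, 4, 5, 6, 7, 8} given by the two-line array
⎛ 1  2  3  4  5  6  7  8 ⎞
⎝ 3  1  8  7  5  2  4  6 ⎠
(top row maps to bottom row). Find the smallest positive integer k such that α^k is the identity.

10

Writing α as disjoint cycles, the cycle lengths are 5, 2, 1.
The order of α is the least common multiple of its cycle lengths: lcm(5, 2) = 10.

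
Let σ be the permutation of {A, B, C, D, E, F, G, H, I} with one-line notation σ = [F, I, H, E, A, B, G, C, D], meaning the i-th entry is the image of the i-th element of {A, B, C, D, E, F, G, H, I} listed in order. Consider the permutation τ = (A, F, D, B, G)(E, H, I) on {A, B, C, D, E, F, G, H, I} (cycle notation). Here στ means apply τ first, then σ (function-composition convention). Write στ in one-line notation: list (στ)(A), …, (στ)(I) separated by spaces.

B G H I C E F D A

(στ)(x) = σ(τ(x)). Computing each image: σ(τ(A)) = σ(F) = B, σ(τ(B)) = σ(G) = G, σ(τ(C)) = σ(C) = H, σ(τ(D)) = σ(B) = I, σ(τ(E)) = σ(H) = C, σ(τ(F)) = σ(D) = E, σ(τ(G)) = σ(A) = F, σ(τ(H)) = σ(I) = D, σ(τ(I)) = σ(E) = A.
Hence στ = [B G H I C E F D A].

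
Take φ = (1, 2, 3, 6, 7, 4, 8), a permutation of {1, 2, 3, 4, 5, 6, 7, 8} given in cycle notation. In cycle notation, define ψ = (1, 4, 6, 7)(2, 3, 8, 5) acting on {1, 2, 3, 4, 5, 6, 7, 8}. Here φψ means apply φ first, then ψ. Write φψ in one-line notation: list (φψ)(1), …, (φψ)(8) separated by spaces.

3 8 7 5 2 1 6 4

(φψ)(x) = ψ(φ(x)). Computing each image: ψ(φ(1)) = ψ(2) = 3, ψ(φ(2)) = ψ(3) = 8, ψ(φ(3)) = ψ(6) = 7, ψ(φ(4)) = ψ(8) = 5, ψ(φ(5)) = ψ(5) = 2, ψ(φ(6)) = ψ(7) = 1, ψ(φ(7)) = ψ(4) = 6, ψ(φ(8)) = ψ(1) = 4.
Hence φψ = [3 8 7 5 2 1 6 4].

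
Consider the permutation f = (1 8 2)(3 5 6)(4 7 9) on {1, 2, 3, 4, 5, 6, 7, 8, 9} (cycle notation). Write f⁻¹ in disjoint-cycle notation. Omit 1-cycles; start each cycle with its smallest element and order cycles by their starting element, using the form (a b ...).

(1 2 8)(3 6 5)(4 9 7)

Inverting a permutation written in cycle notation just reverses the order within every cycle.
Reversing each cycle of f and rotating so the smallest element leads gives (1 2 8)(3 6 5)(4 9 7).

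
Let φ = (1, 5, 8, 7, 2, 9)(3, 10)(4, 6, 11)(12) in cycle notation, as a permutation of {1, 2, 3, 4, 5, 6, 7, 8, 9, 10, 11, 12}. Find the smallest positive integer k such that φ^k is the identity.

6

The cycle type of φ is (6, 3, 2, 1).
The order is lcm(6, 3, 2) = 6.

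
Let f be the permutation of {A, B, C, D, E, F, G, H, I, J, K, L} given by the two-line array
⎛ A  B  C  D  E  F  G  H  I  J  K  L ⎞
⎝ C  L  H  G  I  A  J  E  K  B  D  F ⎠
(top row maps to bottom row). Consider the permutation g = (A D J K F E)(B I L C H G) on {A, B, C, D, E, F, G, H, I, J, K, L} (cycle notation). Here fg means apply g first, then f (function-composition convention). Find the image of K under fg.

g(K) = F, then f(F) = A; composing gives (fg)(K) = A.

A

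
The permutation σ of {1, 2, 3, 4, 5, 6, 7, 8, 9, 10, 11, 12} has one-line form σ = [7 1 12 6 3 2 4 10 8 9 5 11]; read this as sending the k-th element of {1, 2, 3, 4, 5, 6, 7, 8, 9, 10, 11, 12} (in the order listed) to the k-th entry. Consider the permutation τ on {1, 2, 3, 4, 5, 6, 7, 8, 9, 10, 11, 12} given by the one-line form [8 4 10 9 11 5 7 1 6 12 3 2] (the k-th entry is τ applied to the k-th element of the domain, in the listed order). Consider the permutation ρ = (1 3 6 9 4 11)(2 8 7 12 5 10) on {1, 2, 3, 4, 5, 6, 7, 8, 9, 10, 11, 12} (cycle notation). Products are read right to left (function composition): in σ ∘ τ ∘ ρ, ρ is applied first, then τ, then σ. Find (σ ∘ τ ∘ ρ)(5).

Chase 5: ρ(5) = 10; τ(10) = 12; σ(12) = 11. Hence (σ ∘ τ ∘ ρ)(5) = 11.

11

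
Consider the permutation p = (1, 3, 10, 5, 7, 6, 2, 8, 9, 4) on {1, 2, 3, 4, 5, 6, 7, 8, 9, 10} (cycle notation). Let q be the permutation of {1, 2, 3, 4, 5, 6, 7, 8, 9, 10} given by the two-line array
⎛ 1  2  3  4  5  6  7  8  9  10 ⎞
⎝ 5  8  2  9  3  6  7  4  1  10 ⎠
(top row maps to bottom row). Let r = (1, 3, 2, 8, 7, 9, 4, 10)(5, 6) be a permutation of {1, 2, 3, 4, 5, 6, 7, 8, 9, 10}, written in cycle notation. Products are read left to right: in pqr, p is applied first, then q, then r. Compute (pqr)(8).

3

Apply the permutations in order: p(8) = 9, then q(9) = 1, then r(1) = 3. So (pqr)(8) = 3.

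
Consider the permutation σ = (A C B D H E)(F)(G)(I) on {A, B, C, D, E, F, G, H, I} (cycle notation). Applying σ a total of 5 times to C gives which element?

C lies in the 6-cycle (A C B D H E).
Advancing 5 steps from C: C → B → D → H → E → A.

A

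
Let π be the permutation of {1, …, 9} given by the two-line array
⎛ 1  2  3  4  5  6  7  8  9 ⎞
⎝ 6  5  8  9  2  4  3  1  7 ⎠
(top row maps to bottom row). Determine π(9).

The entry below 9 in the array is 7, so π(9) = 7.

7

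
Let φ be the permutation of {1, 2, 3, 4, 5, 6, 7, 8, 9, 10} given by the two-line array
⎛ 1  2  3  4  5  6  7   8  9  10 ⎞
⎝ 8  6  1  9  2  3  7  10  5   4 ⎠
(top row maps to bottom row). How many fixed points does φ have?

1

The fixed points (elements with φ(x) = x) are {7}, so there is 1.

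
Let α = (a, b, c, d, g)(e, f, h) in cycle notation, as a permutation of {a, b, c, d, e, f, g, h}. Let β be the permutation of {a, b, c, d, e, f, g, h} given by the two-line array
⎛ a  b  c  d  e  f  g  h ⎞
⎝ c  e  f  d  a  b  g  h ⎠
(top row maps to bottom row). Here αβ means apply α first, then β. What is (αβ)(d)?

First apply α: α(d) = g, then β(g) = g. Thus (αβ)(d) = g.

g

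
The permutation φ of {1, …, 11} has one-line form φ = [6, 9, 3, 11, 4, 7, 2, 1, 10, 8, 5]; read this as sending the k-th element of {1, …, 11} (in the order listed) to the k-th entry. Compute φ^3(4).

4

Tracing 4 → 11 → … returns to 4 after 3 steps, so 4 lies in a 3-cycle (4, 11, 5).
On a 3-cycle, φ^3 is the identity, so φ^3 = φ^0 there (3 ≡ 0 mod 3).
So φ^3(4) = 4.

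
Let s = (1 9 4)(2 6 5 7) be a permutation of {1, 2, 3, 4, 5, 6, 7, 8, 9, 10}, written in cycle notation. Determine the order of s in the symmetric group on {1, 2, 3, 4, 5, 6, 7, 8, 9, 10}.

12

The cycle type of s is (4, 3, 1, 1, 1).
The order of s is the least common multiple of its cycle lengths: lcm(4, 3) = 12.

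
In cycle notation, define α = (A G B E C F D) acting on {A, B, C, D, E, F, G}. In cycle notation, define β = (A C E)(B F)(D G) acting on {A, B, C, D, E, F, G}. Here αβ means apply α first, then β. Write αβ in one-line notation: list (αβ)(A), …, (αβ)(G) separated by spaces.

Chase each element through α then β: A → G → D; B → E → A; C → F → B; D → A → C; E → C → E; F → D → G; G → B → F.
So αβ in one-line form is D A B C E G F.

D A B C E G F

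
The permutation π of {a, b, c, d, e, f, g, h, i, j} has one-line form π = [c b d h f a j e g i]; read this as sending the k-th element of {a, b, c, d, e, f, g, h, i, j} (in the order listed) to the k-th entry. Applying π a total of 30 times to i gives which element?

i

Tracing i → g → … returns to i after 3 steps, so i lies in a 3-cycle (g, j, i).
On a 3-cycle, π^3 is the identity, so π^30 = π^0 there (30 ≡ 0 mod 3).
So π^30(i) = i.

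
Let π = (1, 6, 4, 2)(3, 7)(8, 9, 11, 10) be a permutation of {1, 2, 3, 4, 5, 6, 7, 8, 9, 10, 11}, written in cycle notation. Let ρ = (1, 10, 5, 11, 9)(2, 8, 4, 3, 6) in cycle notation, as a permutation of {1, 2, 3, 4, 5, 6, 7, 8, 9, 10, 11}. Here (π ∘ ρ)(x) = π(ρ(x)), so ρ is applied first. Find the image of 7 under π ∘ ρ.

3

First apply ρ: ρ(7) = 7, then π(7) = 3. Thus (π ∘ ρ)(7) = 3.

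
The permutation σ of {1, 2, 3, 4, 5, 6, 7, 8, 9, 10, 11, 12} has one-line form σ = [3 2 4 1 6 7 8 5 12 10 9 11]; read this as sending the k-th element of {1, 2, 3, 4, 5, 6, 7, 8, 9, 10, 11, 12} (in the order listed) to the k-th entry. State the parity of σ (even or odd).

In disjoint-cycle form the cycle lengths are 4, 3, 3, 1, 1.
A cycle is odd iff its length is even; σ has 1 even-length cycle, so sgn(σ) = (−1)^1 and σ is odd.

odd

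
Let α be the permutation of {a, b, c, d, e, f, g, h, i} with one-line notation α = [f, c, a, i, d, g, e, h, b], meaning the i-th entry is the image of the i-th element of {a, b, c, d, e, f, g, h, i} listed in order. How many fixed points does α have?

The fixed points (elements with α(x) = x) are {h}, so there is 1.

1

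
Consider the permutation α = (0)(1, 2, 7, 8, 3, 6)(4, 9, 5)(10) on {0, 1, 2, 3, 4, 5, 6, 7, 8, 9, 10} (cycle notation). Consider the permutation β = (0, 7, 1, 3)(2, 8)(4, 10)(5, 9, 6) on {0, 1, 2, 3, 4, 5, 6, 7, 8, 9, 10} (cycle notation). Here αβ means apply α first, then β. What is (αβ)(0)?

First apply α: α(0) = 0, then β(0) = 7. Thus (αβ)(0) = 7.

7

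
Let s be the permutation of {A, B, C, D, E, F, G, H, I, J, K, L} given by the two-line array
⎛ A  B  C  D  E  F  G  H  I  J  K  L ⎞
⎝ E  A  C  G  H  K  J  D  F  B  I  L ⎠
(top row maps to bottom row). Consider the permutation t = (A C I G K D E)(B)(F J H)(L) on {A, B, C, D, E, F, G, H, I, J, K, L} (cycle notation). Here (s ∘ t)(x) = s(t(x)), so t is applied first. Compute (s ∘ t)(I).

First apply t: t(I) = G, then s(G) = J. Thus (s ∘ t)(I) = J.

J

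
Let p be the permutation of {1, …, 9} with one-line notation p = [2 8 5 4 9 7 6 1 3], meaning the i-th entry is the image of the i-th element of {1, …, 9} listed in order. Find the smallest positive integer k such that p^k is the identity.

Decomposing into disjoint cycles gives cycle lengths 3, 3, 2, 1.
The order of p is the least common multiple of its cycle lengths: lcm(3, 3, 2) = 6.

6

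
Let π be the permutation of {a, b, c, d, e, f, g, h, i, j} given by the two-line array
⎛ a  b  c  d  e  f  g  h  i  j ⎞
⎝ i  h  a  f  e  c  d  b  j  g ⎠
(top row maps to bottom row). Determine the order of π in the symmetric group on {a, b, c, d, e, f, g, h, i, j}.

The disjoint-cycle form of π has cycle lengths 7, 2, 1.
The order of π is the least common multiple of its cycle lengths: lcm(7, 2) = 14.

14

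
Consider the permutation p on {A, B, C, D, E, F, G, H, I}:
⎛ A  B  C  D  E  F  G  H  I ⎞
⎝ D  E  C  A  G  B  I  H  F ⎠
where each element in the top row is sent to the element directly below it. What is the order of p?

Decomposing into disjoint cycles gives cycle lengths 5, 2, 1, 1.
The order of p is the least common multiple of its cycle lengths: lcm(5, 2) = 10.

10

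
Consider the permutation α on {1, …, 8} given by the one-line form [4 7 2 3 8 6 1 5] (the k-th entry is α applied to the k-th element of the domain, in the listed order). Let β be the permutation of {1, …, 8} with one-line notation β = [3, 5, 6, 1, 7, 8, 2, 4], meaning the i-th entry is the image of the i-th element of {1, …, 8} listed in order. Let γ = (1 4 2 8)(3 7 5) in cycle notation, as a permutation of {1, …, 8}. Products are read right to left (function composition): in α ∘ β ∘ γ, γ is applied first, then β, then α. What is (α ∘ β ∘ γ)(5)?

(α ∘ β ∘ γ)(5) = α(β(γ(5))). γ(5) = 3, then β(3) = 6, then α(6) = 6, so the result is 6.

6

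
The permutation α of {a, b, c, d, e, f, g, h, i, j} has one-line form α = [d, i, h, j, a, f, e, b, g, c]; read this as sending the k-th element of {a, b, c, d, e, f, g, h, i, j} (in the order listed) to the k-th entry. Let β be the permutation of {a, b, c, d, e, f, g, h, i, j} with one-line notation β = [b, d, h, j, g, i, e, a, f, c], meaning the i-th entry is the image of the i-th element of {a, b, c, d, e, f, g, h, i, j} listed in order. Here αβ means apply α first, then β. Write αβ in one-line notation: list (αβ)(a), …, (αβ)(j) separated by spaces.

(αβ)(x) = β(α(x)). Computing each image: β(α(a)) = β(d) = j, β(α(b)) = β(i) = f, β(α(c)) = β(h) = a, β(α(d)) = β(j) = c, β(α(e)) = β(a) = b, β(α(f)) = β(f) = i, β(α(g)) = β(e) = g, β(α(h)) = β(b) = d, β(α(i)) = β(g) = e, β(α(j)) = β(c) = h.
Hence αβ = [j f a c b i g d e h].

j f a c b i g d e h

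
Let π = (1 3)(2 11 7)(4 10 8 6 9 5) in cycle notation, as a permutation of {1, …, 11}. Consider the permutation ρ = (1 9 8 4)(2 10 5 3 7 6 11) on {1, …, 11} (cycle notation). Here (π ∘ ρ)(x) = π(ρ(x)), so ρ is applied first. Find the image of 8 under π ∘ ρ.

First apply ρ: ρ(8) = 4, then π(4) = 10. Thus (π ∘ ρ)(8) = 10.

10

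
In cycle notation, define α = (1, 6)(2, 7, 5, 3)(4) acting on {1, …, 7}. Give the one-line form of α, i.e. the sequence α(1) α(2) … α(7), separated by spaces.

Each element maps to the next entry in its cycle (wrapping to the front): 1→6, 2→7, 3→2, 4→4, 5→3, 6→1, 7→5.
So the one-line form is 6 7 2 4 3 1 5.

6 7 2 4 3 1 5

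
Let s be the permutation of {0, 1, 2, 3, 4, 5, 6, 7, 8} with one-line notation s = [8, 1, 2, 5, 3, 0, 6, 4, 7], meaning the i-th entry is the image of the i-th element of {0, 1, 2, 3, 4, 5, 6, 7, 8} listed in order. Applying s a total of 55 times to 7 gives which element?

Tracing 7 → 4 → … returns to 7 after 6 steps, so 7 lies in a 6-cycle (0 8 7 4 3 5).
On a 6-cycle, s^6 is the identity, so s^55 = s^1 there (55 ≡ 1 mod 6).
Advancing 1 step from 7: 7 → 4.

4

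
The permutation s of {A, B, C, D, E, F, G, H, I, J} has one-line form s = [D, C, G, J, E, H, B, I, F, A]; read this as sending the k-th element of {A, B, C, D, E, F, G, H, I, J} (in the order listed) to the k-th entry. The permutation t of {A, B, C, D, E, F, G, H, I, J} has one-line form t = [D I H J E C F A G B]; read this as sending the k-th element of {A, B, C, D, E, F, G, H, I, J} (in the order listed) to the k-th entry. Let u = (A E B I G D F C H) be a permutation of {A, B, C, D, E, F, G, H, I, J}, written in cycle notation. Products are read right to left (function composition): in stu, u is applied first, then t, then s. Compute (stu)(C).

(stu)(C) = s(t(u(C))). u(C) = H, then t(H) = A, then s(A) = D, so the result is D.

D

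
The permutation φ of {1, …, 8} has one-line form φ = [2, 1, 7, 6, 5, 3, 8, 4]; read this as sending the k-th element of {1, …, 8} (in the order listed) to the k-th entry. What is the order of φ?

10

Writing φ as disjoint cycles, the cycle lengths are 5, 2, 1.
Since disjoint cycles commute, ord(φ) = lcm(5, 2) = 10.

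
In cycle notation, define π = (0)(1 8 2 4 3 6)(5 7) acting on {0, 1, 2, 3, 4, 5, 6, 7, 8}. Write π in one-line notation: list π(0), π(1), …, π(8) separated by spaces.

Image by image: 0→0, 1→8, 2→4, 3→6, 4→3, 5→7, 6→1, 7→5, 8→2.
So the one-line form is 0 8 4 6 3 7 1 5 2.

0 8 4 6 3 7 1 5 2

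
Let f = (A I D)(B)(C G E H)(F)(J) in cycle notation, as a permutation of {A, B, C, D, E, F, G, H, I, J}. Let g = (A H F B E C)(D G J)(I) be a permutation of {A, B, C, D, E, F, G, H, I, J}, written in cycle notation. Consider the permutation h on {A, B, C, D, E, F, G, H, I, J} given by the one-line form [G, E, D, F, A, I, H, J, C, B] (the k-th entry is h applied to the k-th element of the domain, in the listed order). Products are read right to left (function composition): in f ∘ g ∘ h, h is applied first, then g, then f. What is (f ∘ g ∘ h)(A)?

J

(f ∘ g ∘ h)(A) = f(g(h(A))). h(A) = G, then g(G) = J, then f(J) = J, so the result is J.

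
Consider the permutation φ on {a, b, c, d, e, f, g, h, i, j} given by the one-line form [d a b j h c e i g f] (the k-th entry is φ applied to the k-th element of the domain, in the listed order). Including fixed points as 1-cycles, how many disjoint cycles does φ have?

2

The cycle decomposition is (a d j f c b)(e h i g), which has 2 cycles (counting 1-cycles).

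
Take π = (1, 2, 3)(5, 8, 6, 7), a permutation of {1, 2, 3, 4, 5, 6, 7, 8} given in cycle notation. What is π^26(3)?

3 lies in the 3-cycle (1, 2, 3).
Powers repeat with period 3 on this cycle, and 26 mod 3 = 2, so π^26(3) = π^2(3).
Stepping 2 places around the cycle: 3 → 1 → 2.

2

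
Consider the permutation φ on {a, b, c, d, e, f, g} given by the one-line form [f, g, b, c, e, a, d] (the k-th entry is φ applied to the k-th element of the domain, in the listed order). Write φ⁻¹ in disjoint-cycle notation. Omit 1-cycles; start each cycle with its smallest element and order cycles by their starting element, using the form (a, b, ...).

First write φ in disjoint cycles: (a, f)(b, g, d, c).
Reversing each cycle (and rotating so the smallest element leads) gives φ⁻¹ = (a, f)(b, c, d, g).

(a, f)(b, c, d, g)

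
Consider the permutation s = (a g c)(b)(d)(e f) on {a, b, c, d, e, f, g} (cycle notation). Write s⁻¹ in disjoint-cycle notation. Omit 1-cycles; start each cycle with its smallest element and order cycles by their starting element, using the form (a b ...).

The inverse reverses each cycle.
Reversing each cycle of s and rotating so the smallest element leads gives (a c g)(e f).

(a c g)(e f)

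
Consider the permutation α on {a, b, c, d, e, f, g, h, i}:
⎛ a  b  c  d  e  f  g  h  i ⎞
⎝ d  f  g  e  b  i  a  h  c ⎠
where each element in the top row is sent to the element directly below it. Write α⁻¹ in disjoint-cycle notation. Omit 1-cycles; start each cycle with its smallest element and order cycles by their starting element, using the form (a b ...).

First write α in disjoint cycles: (a d e b f i c g).
The inverse reverses every cycle; in canonical form, α⁻¹ = (a g c i f b e d).

(a g c i f b e d)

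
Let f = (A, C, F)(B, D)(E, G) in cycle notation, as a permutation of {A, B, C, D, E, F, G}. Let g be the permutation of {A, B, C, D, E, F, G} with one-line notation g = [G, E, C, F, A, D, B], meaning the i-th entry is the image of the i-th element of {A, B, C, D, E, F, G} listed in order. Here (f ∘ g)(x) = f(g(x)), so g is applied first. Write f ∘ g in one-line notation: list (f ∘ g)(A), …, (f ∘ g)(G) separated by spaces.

Chase each element through g then f: A → G → E; B → E → G; C → C → F; D → F → A; E → A → C; F → D → B; G → B → D.
Collecting the images, f ∘ g = [E G F A C B D].

E G F A C B D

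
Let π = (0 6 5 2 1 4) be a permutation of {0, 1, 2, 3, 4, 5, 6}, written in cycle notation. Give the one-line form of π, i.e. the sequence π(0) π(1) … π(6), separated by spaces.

Reading each image from the cycles: 0↦6, 1↦4, 2↦1, 3↦3, 4↦0, 5↦2, 6↦5.
Listing these in domain order gives 6 4 1 3 0 2 5.

6 4 1 3 0 2 5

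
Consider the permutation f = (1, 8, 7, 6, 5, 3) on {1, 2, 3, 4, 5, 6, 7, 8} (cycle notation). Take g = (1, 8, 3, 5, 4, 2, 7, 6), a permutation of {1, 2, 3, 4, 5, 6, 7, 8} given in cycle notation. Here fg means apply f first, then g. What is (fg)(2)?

First apply f: f(2) = 2, then g(2) = 7. Thus (fg)(2) = 7.

7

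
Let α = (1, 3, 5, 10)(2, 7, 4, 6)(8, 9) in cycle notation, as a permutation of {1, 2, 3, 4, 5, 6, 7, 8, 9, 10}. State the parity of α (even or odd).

The cycle lengths are 4, 4, 2.
A cycle of length ℓ contributes ℓ−1 transpositions, so α is a product of 3 + 3 + 1 = 7 transpositions — odd.

odd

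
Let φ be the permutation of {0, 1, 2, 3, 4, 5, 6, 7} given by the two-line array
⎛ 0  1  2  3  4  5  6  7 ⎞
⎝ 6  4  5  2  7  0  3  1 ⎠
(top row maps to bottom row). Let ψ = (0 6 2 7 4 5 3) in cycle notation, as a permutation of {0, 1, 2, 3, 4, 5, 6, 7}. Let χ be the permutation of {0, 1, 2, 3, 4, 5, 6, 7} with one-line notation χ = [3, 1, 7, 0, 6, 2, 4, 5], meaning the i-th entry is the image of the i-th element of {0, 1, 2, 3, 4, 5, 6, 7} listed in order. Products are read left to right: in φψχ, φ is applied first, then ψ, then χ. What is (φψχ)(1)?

Chase 1: φ(1) = 4; ψ(4) = 5; χ(5) = 2. Hence (φψχ)(1) = 2.

2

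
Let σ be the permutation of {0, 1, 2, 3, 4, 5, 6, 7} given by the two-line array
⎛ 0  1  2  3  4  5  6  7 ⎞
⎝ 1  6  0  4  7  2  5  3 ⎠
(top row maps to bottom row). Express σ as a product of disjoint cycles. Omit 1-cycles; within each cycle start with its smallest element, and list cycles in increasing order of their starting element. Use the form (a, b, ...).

From 0: 0 → 1 → 6 → 5 → 2 → 0, closing the cycle (0, 1, 6, 5, 2).
Continuing from each remaining unvisited element yields (0, 1, 6, 5, 2)(3, 4, 7).

(0, 1, 6, 5, 2)(3, 4, 7)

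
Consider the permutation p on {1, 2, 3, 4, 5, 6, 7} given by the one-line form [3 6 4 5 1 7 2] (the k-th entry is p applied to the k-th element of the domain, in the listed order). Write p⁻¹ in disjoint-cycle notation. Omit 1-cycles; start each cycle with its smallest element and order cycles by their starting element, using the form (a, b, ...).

The cycle decomposition of p is (1, 3, 4, 5)(2, 6, 7).
Reversing each cycle (and rotating so the smallest element leads) gives p⁻¹ = (1, 5, 4, 3)(2, 7, 6).

(1, 5, 4, 3)(2, 7, 6)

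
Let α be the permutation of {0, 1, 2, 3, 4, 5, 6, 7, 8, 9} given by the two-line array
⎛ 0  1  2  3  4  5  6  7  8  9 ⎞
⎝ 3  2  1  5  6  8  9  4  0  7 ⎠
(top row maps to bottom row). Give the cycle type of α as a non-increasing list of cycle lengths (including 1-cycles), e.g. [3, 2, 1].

The disjoint cycles are (0, 3, 5, 8)(1, 2)(4, 6, 9, 7), with lengths 4, 4, 2 in non-increasing order.

[4, 4, 2]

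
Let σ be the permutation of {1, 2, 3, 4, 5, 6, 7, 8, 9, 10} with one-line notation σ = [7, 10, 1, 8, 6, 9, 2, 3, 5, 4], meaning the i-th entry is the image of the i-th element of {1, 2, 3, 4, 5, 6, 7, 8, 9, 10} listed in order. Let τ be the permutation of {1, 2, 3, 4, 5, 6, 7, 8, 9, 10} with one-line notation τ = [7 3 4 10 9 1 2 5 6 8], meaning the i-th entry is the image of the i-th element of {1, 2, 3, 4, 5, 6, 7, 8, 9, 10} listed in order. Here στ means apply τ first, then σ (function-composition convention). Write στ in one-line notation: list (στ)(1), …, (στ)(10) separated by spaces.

2 1 8 4 5 7 10 6 9 3

Chase each element through τ then σ: 1 → 7 → 2; 2 → 3 → 1; 3 → 4 → 8; 4 → 10 → 4; 5 → 9 → 5; 6 → 1 → 7; 7 → 2 → 10; 8 → 5 → 6; 9 → 6 → 9; 10 → 8 → 3.
So στ in one-line form is 2 1 8 4 5 7 10 6 9 3.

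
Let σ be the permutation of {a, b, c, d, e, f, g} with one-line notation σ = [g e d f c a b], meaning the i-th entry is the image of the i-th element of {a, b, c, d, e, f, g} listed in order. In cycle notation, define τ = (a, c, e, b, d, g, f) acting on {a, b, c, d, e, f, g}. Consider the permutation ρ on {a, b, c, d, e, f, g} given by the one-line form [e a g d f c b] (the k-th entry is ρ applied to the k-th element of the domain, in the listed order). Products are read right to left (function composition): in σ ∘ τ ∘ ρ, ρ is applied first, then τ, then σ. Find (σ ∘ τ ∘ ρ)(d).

b

Apply the permutations in order: ρ(d) = d, then τ(d) = g, then σ(g) = b. So (σ ∘ τ ∘ ρ)(d) = b.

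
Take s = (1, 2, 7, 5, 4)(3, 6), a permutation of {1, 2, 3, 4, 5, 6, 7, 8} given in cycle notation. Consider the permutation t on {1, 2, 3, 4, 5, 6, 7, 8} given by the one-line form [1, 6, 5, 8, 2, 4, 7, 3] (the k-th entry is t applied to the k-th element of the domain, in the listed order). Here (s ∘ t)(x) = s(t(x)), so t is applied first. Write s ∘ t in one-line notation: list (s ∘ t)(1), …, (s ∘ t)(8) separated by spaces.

Chase each element through t then s: 1 → 1 → 2; 2 → 6 → 3; 3 → 5 → 4; 4 → 8 → 8; 5 → 2 → 7; 6 → 4 → 1; 7 → 7 → 5; 8 → 3 → 6.
So s ∘ t in one-line form is 2 3 4 8 7 1 5 6.

2 3 4 8 7 1 5 6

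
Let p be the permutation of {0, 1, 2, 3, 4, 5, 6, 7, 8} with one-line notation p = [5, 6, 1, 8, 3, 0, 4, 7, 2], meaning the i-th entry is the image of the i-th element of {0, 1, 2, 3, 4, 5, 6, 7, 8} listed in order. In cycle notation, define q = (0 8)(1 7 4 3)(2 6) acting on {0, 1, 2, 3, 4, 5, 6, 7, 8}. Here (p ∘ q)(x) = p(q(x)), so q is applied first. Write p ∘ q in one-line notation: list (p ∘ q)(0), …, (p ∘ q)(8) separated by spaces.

2 7 4 6 8 0 1 3 5

Chase each element through q then p: 0 → 8 → 2; 1 → 7 → 7; 2 → 6 → 4; 3 → 1 → 6; 4 → 3 → 8; 5 → 5 → 0; 6 → 2 → 1; 7 → 4 → 3; 8 → 0 → 5.
Collecting the images, p ∘ q = [2 7 4 6 8 0 1 3 5].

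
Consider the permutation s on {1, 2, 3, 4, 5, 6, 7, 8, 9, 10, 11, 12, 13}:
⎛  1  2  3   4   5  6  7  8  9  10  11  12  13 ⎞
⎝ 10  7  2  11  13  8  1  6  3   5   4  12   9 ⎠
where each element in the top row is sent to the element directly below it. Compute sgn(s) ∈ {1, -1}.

-1

In disjoint-cycle form the cycle lengths are 8, 2, 2, 1.
A cycle is odd iff its length is even; s has 3 even-length cycles, so sgn(s) = (−1)^3 and s is odd.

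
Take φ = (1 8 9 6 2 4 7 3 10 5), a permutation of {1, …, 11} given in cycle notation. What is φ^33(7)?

7 lies in the 10-cycle (1 8 9 6 2 4 7 3 10 5).
On a 10-cycle, φ^10 is the identity, so φ^33 = φ^3 there (33 ≡ 3 mod 10).
Advancing 3 steps from 7: 7 → 3 → 10 → 5.

5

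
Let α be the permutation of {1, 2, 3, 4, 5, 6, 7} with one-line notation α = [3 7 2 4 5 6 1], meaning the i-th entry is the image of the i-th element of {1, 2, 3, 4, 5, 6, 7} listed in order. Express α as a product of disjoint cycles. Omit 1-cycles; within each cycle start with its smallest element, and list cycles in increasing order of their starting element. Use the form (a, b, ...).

Iterating α from 1 gives 1 → 3 → 2 → 7 → 1; that is the 4-cycle (1, 3, 2, 7).
Repeating from the next unused element and collecting all non-trivial cycles gives (1, 3, 2, 7).

(1, 3, 2, 7)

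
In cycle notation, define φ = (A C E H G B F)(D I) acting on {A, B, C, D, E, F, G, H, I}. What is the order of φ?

14

The cycle type of φ is (7, 2).
The order of φ is the least common multiple of its cycle lengths: lcm(7, 2) = 14.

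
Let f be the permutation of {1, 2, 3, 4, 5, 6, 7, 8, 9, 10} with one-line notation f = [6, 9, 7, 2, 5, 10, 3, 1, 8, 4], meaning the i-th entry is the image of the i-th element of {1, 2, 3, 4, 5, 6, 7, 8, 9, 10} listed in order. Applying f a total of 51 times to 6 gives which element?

Tracing 6 → 10 → … returns to 6 after 7 steps, so 6 lies in a 7-cycle (1 6 10 4 2 9 8).
Powers repeat with period 7 on this cycle, and 51 mod 7 = 2, so f^51(6) = f^2(6).
Advancing 2 steps from 6: 6 → 10 → 4.

4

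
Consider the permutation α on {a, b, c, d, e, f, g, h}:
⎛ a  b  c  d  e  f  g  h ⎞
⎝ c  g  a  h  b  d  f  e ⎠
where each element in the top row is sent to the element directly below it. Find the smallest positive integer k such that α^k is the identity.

The disjoint-cycle form of α has cycle lengths 6, 2.
The order is lcm(6, 2) = 6.

6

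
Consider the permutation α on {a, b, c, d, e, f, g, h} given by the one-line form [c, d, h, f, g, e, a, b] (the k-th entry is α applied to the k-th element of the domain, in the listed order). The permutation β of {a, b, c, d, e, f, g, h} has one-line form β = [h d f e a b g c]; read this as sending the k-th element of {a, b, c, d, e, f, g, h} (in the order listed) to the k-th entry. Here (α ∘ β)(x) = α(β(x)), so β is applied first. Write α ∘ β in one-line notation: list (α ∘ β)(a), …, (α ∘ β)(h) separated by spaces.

(α ∘ β)(x) = α(β(x)). Computing each image: α(β(a)) = α(h) = b, α(β(b)) = α(d) = f, α(β(c)) = α(f) = e, α(β(d)) = α(e) = g, α(β(e)) = α(a) = c, α(β(f)) = α(b) = d, α(β(g)) = α(g) = a, α(β(h)) = α(c) = h.
Hence α ∘ β = [b f e g c d a h].

b f e g c d a h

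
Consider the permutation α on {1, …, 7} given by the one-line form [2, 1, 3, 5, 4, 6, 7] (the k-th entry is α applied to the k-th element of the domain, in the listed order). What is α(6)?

6

6 is element number 6 of the domain, and entry number 6 of the one-line form is 6, so α(6) = 6.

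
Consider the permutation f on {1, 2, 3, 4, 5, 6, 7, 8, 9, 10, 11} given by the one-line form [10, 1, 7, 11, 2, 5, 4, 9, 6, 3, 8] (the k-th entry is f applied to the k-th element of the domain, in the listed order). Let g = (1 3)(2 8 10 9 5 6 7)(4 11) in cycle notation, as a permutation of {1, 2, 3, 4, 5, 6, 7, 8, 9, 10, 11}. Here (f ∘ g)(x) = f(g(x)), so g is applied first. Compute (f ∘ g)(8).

g(8) = 10, then f(10) = 3; composing gives (f ∘ g)(8) = 3.

3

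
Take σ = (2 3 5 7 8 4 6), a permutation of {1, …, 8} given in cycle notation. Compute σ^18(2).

2 lies in the 7-cycle (2 3 5 7 8 4 6).
On a 7-cycle, σ^7 is the identity, so σ^18 = σ^4 there (18 ≡ 4 mod 7).
Stepping 4 places around the cycle: 2 → 3 → 5 → 7 → 8.

8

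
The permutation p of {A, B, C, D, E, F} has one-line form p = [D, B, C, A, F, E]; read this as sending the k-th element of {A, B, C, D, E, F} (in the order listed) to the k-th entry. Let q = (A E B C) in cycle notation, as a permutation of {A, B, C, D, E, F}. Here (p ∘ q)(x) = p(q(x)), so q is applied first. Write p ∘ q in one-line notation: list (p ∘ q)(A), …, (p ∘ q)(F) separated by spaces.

F C D A B E

(p ∘ q)(x) = p(q(x)). Computing each image: p(q(A)) = p(E) = F, p(q(B)) = p(C) = C, p(q(C)) = p(A) = D, p(q(D)) = p(D) = A, p(q(E)) = p(B) = B, p(q(F)) = p(F) = E.
Hence p ∘ q = [F C D A B E].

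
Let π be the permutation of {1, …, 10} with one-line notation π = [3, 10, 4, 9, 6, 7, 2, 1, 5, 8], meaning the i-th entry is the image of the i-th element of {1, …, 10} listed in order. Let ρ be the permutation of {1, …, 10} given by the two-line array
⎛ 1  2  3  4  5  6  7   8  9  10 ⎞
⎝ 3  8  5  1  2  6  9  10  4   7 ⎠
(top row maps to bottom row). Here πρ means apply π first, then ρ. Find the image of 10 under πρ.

10

(πρ)(10) = ρ(π(10)). π(10) = 8, then ρ(8) = 10. So (πρ)(10) = 10.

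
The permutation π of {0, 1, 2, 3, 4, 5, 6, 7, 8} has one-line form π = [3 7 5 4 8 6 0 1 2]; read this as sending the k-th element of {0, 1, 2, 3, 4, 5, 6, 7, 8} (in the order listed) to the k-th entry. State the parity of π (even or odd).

In disjoint-cycle form the cycle lengths are 7, 2.
A cycle of length ℓ contributes ℓ−1 transpositions, so π is a product of 6 + 1 = 7 transpositions — odd.

odd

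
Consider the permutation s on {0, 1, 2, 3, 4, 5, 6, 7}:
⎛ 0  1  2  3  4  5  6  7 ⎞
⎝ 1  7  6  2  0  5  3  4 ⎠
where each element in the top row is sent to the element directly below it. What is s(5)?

5

The entry below 5 in the array is 5, so s(5) = 5.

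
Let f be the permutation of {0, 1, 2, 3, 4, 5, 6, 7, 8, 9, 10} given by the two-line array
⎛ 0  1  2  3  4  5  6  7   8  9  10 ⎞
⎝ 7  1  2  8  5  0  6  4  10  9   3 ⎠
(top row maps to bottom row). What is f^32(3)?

10

Tracing 3 → 8 → … returns to 3 after 3 steps, so 3 lies in a 3-cycle (3, 8, 10).
Powers repeat with period 3 on this cycle, and 32 mod 3 = 2, so f^32(3) = f^2(3).
Advancing 2 steps from 3: 3 → 8 → 10.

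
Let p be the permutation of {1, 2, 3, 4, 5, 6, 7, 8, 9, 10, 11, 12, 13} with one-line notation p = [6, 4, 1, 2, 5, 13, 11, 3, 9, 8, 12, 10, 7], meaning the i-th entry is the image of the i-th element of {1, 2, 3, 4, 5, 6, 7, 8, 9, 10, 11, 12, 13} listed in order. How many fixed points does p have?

The fixed points (elements with p(x) = x) are {5, 9}, so there are 2.

2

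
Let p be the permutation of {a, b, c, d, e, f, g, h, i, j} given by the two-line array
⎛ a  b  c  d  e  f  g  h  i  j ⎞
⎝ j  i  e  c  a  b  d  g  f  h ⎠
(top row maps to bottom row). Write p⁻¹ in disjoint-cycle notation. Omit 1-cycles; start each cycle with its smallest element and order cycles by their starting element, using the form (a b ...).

(a e c d g h j)(b f i)

First write p in disjoint cycles: (a j h g d c e)(b i f).
The inverse reverses every cycle; in canonical form, p⁻¹ = (a e c d g h j)(b f i).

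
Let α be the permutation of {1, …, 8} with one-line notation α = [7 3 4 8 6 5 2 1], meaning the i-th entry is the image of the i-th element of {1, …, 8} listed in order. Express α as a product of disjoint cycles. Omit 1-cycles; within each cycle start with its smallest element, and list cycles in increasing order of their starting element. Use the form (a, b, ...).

(1, 7, 2, 3, 4, 8)(5, 6)

Iterating α from 1 gives 1 → 7 → 2 → 3 → 4 → 8 → 1; that is the 6-cycle (1, 7, 2, 3, 4, 8).
Repeating from the next unused element and collecting all non-trivial cycles gives (1, 7, 2, 3, 4, 8)(5, 6).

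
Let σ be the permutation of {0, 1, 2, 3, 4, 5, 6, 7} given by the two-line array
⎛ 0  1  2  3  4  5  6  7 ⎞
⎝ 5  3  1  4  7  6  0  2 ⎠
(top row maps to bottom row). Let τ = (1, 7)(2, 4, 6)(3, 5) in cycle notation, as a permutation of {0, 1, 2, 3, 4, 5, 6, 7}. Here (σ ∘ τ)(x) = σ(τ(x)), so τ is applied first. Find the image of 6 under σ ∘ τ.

τ(6) = 2, then σ(2) = 1; composing gives (σ ∘ τ)(6) = 1.

1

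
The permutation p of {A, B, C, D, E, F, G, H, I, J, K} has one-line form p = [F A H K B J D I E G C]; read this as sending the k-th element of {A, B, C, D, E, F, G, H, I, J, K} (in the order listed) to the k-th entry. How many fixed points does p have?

No element satisfies p(x) = x, so there are 0 fixed points.

0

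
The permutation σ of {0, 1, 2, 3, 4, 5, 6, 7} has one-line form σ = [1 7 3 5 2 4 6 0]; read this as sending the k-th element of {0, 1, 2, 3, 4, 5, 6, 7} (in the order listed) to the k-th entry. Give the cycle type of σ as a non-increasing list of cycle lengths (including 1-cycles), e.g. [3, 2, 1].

[4, 3, 1]

The disjoint cycles are (0 1 7)(2 3 5 4)(6), with lengths 4, 3, 1 in non-increasing order.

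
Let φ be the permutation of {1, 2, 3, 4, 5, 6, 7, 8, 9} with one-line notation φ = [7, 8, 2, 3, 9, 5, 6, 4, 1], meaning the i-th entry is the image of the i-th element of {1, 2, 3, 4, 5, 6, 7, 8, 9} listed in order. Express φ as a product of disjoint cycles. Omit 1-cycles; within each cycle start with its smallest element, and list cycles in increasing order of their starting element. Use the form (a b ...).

(1 7 6 5 9)(2 8 4 3)

Start at 1 and follow images: 1 → 7 → 6 → 5 → 9 → 1, giving the cycle (1 7 6 5 9).
Continuing from each remaining unvisited element yields (1 7 6 5 9)(2 8 4 3).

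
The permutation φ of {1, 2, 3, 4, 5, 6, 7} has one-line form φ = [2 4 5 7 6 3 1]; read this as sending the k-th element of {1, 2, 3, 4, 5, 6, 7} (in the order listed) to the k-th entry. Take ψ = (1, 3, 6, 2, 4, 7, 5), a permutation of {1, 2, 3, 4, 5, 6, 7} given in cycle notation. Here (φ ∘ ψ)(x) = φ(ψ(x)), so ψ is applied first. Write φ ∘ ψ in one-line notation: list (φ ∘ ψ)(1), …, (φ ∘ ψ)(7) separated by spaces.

5 7 3 1 2 4 6

For each element, apply ψ then φ: 1 → 3 → 5; 2 → 4 → 7; 3 → 6 → 3; 4 → 7 → 1; 5 → 1 → 2; 6 → 2 → 4; 7 → 5 → 6.
Collecting the images, φ ∘ ψ = [5 7 3 1 2 4 6].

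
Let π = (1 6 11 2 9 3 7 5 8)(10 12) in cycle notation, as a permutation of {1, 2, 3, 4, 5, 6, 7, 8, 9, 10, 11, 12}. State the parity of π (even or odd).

odd

The cycle lengths are 9, 2, 1.
A cycle of length ℓ contributes ℓ−1 transpositions, so π is a product of 8 + 1 = 9 transpositions — odd.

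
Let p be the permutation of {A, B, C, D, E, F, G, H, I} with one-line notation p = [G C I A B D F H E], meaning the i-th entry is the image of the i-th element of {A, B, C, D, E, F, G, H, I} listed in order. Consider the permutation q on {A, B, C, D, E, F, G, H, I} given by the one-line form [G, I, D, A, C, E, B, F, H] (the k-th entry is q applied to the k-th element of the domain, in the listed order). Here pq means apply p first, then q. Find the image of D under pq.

G

p(D) = A, then q(A) = G; composing gives (pq)(D) = G.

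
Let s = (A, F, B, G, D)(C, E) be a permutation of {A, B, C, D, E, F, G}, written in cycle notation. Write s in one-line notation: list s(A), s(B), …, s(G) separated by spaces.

Image by image: A↦F, B↦G, C↦E, D↦A, E↦C, F↦B, G↦D.
So the one-line form is F G E A C B D.

F G E A C B D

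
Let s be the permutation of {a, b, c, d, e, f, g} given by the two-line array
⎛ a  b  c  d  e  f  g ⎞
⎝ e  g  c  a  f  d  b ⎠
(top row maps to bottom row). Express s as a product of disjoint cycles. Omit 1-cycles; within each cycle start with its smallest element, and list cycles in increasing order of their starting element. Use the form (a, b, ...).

Iterating s from a gives a → e → f → d → a; that is the 4-cycle (a, e, f, d).
Repeating from the next unused element and collecting all non-trivial cycles gives (a, e, f, d)(b, g).

(a, e, f, d)(b, g)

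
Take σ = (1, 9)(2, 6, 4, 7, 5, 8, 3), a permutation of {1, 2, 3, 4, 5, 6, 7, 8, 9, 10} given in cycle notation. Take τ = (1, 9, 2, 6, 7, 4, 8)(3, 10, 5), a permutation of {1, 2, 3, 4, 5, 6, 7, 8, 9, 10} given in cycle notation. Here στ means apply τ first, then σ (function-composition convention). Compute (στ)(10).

(στ)(10) = σ(τ(10)). τ(10) = 5, then σ(5) = 8. So (στ)(10) = 8.

8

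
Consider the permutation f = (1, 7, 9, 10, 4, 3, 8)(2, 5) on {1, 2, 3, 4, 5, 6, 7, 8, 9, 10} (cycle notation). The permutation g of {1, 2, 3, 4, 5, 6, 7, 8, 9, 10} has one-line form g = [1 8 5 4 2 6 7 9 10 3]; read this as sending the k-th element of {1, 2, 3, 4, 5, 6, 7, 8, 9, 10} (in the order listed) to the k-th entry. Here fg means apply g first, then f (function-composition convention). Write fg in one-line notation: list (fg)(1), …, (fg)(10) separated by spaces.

(fg)(x) = f(g(x)). Computing each image: f(g(1)) = f(1) = 7, f(g(2)) = f(8) = 1, f(g(3)) = f(5) = 2, f(g(4)) = f(4) = 3, f(g(5)) = f(2) = 5, f(g(6)) = f(6) = 6, f(g(7)) = f(7) = 9, f(g(8)) = f(9) = 10, f(g(9)) = f(10) = 4, f(g(10)) = f(3) = 8.
Hence fg = [7 1 2 3 5 6 9 10 4 8].

7 1 2 3 5 6 9 10 4 8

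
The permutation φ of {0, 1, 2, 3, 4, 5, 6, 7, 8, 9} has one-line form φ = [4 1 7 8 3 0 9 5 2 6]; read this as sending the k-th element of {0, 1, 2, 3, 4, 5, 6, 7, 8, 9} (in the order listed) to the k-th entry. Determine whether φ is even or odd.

odd

In disjoint-cycle form the cycle lengths are 7, 2, 1.
A cycle is odd iff its length is even; φ has 1 even-length cycle, so sgn(φ) = (−1)^1 and φ is odd.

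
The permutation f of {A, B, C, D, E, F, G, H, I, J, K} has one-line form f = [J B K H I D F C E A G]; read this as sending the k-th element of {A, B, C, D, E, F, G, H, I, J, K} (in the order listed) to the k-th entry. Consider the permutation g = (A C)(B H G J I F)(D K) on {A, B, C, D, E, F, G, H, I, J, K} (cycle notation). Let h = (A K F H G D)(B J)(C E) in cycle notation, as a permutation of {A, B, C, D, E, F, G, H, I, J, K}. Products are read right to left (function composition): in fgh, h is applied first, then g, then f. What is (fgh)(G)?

Chase G: h(G) = D; g(D) = K; f(K) = G. Hence (fgh)(G) = G.

G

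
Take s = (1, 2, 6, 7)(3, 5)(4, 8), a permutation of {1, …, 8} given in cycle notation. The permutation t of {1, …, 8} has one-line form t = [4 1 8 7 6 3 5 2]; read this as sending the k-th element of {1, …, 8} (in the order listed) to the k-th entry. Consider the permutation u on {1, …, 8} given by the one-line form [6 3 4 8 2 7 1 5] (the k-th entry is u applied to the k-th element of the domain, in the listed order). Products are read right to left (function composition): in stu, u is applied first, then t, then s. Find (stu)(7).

8

(stu)(7) = s(t(u(7))). u(7) = 1, then t(1) = 4, then s(4) = 8, so the result is 8.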